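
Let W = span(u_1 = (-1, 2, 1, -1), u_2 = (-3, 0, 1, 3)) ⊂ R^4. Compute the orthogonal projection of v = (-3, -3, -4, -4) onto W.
proj_W(v) = (47/33, -25/33, -8/11, -2/3)

Set up U = [u_1 | ... | u_2] ∈ R^(4×2). The projector onto W = col(U) is P = U (U^T U)^(-1) U^T.
Compute U^T U =
  [7, 1]
  [1, 19],
and U^T v = (-3, -7).
Solve U^T U · c = U^T v for the coefficients: c = (-25/66, -23/66). The projection is proj_W(v) = U c.
Check: (v - proj_W(v)) · u_1 = 0  (should be 0).
Check: (v - proj_W(v)) · u_2 = 0  (should be 0).
Result: proj_W(v) = (47/33, -25/33, -8/11, -2/3).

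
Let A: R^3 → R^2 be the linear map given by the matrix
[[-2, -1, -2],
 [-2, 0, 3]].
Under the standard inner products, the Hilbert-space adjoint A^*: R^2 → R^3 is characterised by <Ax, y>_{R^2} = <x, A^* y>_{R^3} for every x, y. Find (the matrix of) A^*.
A^* = A^T =
[[-2, -2],
 [-1, 0],
 [-2, 3]]

For real matrices with standard dot products, the defining identity <Ax, y> = <x, A^* y> gives (Ax)^T y = x^T (A^*) y, i.e. x^T A^T y = x^T (A^*) y. Since this holds for all x, y, we must have A^* = A^T. Therefore
A^* =
[[-2, -2],
 [-1, 0],
 [-2, 3]].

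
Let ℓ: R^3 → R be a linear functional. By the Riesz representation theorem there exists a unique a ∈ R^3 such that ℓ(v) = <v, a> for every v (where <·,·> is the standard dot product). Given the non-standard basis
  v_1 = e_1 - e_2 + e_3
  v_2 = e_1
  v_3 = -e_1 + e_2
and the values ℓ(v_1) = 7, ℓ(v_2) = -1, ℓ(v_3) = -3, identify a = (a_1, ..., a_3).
a = (-1, -4, 4)

Write a = (a_1, ..., a_3) in the standard basis. For each basis vector v_i, ℓ(v_i) = <v_i, a> is a linear equation in the a_j's. Collect the n equations into a matrix system V a = ℓ, where row i of V is v_i (expressed in the standard basis). Since V is invertible (lower-triangular with 1s on the diagonal, up to permutation), solve by back-substitution:
  V =
[[1, -1, 1],
 [1, 0, 0],
 [-1, 1, 0]]
  V a = (7, -1, -3)
Solving gives a = (-1, -4, 4).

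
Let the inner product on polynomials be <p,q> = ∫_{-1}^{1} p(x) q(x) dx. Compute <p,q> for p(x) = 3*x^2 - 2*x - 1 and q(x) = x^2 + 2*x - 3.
<p,q> = -32/15

Expand the product: p(x)·q(x) = 3*x^4 + 4*x^3 - 14*x^2 + 4*x + 3.
∫_{-1}^{1} of each monomial x^k gives [2/(k+1) if k even, 0 if k odd]. Integrating term-by-term (or equivalently evaluating the antiderivative F(x) = 3*x^5/5 + x^4 - 14*x^3/3 + 2*x^2 + 3*x at the endpoints):
  F(1) − F(−1) = 29/15 − (61/15) = -32/15.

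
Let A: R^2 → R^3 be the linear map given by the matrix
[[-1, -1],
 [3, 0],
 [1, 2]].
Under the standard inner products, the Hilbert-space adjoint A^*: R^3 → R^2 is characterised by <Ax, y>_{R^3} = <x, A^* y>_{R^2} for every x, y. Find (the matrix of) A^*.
A^* = A^T =
[[-1, 3, 1],
 [-1, 0, 2]]

For real matrices with standard dot products, the defining identity <Ax, y> = <x, A^* y> gives (Ax)^T y = x^T (A^*) y, i.e. x^T A^T y = x^T (A^*) y. Since this holds for all x, y, we must have A^* = A^T. Therefore
A^* =
[[-1, 3, 1],
 [-1, 0, 2]].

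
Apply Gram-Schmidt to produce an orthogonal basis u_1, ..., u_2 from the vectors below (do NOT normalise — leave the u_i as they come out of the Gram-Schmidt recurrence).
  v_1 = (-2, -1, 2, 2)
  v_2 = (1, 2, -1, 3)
Orthogonal basis:
  u_1 = (-2, -1, 2, 2)
  u_2 = (1, 2, -1, 3)

Apply the Gram-Schmidt recurrence
  u_1 = v_1
  u_i = v_i − Σ_{j<i} ((v_i · u_j) / (u_j · u_j)) · u_j.

Step by step this gives:
  u_1 = (-2, -1, 2, 2)
  u_2 = (1, 2, -1, 3)

Orthogonality check:
  u_2 · u_1 = 0 (should be 0)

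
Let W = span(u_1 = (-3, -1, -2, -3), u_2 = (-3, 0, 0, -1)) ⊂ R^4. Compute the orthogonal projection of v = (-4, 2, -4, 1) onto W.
proj_W(v) = (-273/86, -9/43, -18/43, -127/86)

Set up U = [u_1 | ... | u_2] ∈ R^(4×2). The projector onto W = col(U) is P = U (U^T U)^(-1) U^T.
Compute U^T U =
  [23, 12]
  [12, 10],
and U^T v = (15, 11).
Solve U^T U · c = U^T v for the coefficients: c = (9/43, 73/86). The projection is proj_W(v) = U c.
Check: (v - proj_W(v)) · u_1 = 0  (should be 0).
Check: (v - proj_W(v)) · u_2 = 0  (should be 0).
Result: proj_W(v) = (-273/86, -9/43, -18/43, -127/86).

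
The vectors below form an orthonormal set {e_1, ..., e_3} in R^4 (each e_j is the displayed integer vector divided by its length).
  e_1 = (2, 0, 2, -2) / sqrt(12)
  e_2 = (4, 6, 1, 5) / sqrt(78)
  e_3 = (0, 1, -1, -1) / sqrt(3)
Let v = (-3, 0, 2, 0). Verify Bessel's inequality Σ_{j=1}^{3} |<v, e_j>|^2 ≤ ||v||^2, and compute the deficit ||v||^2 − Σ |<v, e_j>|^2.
Σ |<v, e_j>|^2 = 115/39; ||v||^2 = 13; deficit = 392/39

Write each e_j = u_j / sqrt(<u_j, u_j>) where u_j is the displayed integer vector. Then <v, e_j> = <v, u_j> / sqrt(<u_j, u_j>), so |<v, e_j>|^2 = <v, u_j>^2 / <u_j, u_j>.
Coefficients: <v, e_1> = -2/sqrt(12), <v, e_2> = -10/sqrt(78), <v, e_3> = -2/sqrt(3).
Square and sum: Σ |<v, e_j>|^2 = 115/39.
Compute ||v||^2 = v·v = 13.
Deficit = 13 − 115/39 = 392/39 ≥ 0, confirming Bessel's inequality. (The deficit equals ||v − Σ <v,e_j> e_j||^2, the squared distance from v to span{e_j}.)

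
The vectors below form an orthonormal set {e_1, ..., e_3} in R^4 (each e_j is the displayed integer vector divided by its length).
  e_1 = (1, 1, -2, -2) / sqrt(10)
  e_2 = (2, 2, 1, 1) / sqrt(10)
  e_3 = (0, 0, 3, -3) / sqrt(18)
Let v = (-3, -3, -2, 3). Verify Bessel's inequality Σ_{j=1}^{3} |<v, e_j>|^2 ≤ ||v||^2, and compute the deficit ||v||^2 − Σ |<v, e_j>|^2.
Σ |<v, e_j>|^2 = 31; ||v||^2 = 31; deficit = 0

Write each e_j = u_j / sqrt(<u_j, u_j>) where u_j is the displayed integer vector. Then <v, e_j> = <v, u_j> / sqrt(<u_j, u_j>), so |<v, e_j>|^2 = <v, u_j>^2 / <u_j, u_j>.
Coefficients: <v, e_1> = -8/sqrt(10), <v, e_2> = -11/sqrt(10), <v, e_3> = -15/sqrt(18).
Square and sum: Σ |<v, e_j>|^2 = 31.
Compute ||v||^2 = v·v = 31.
Deficit = 31 − 31 = 0 ≥ 0, confirming Bessel's inequality. (The deficit equals ||v − Σ <v,e_j> e_j||^2, the squared distance from v to span{e_j}.)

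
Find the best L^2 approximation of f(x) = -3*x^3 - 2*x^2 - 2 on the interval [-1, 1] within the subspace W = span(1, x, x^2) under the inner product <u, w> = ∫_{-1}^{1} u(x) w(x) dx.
g(x) = -2*x^2 - 9*x/5 - 2

The best approximation g ∈ W is the orthogonal projection of f onto W. Writing g = a_0 + a_1 x + a_2 x^2, the coefficients solve the normal equations G · a = b where
  G_{ij} = <φ_i, φ_j> and b_i = <f, φ_i>, with φ_0 = 1, φ_1 = x, φ_2 = x^2.
G =
  [2, 0, 2/3]
  [0, 2/3, 0]
  [2/3, 0, 2/5],
b = (-16/3, -6/5, -32/15).
Solving gives a_0 = -2, a_1 = -9/5, a_2 = -2, so
  g(x) = -2*x^2 - 9*x/5 - 2.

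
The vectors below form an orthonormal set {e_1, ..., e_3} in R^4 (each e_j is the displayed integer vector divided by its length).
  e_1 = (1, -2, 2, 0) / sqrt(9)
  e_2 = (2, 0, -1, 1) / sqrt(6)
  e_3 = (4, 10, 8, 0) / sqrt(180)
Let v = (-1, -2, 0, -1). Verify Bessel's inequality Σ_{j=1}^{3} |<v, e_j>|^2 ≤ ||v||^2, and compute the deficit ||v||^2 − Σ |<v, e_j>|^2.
Σ |<v, e_j>|^2 = 57/10; ||v||^2 = 6; deficit = 3/10

Write each e_j = u_j / sqrt(<u_j, u_j>) where u_j is the displayed integer vector. Then <v, e_j> = <v, u_j> / sqrt(<u_j, u_j>), so |<v, e_j>|^2 = <v, u_j>^2 / <u_j, u_j>.
Coefficients: <v, e_1> = 3/sqrt(9), <v, e_2> = -3/sqrt(6), <v, e_3> = -24/sqrt(180).
Square and sum: Σ |<v, e_j>|^2 = 57/10.
Compute ||v||^2 = v·v = 6.
Deficit = 6 − 57/10 = 3/10 ≥ 0, confirming Bessel's inequality. (The deficit equals ||v − Σ <v,e_j> e_j||^2, the squared distance from v to span{e_j}.)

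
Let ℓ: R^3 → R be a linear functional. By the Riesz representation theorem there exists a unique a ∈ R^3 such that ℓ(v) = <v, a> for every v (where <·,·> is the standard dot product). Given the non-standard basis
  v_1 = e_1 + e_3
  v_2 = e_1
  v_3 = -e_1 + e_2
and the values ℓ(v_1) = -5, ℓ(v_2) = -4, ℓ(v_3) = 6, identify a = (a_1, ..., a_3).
a = (-4, 2, -1)

Write a = (a_1, ..., a_3) in the standard basis. For each basis vector v_i, ℓ(v_i) = <v_i, a> is a linear equation in the a_j's. Collect the n equations into a matrix system V a = ℓ, where row i of V is v_i (expressed in the standard basis). Since V is invertible (lower-triangular with 1s on the diagonal, up to permutation), solve by back-substitution:
  V =
[[1, 0, 1],
 [1, 0, 0],
 [-1, 1, 0]]
  V a = (-5, -4, 6)
Solving gives a = (-4, 2, -1).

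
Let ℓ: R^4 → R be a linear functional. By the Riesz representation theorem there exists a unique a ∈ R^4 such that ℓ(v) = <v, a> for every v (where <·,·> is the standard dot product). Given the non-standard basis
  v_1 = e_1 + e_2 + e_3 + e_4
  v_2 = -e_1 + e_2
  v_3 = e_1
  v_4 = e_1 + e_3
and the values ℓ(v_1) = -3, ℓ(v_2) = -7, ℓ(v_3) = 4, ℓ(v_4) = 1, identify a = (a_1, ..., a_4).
a = (4, -3, -3, -1)

Write a = (a_1, ..., a_4) in the standard basis. For each basis vector v_i, ℓ(v_i) = <v_i, a> is a linear equation in the a_j's. Collect the n equations into a matrix system V a = ℓ, where row i of V is v_i (expressed in the standard basis). Since V is invertible (lower-triangular with 1s on the diagonal, up to permutation), solve by back-substitution:
  V =
[[1, 1, 1, 1],
 [-1, 1, 0, 0],
 [1, 0, 0, 0],
 [1, 0, 1, 0]]
  V a = (-3, -7, 4, 1)
Solving gives a = (4, -3, -3, -1).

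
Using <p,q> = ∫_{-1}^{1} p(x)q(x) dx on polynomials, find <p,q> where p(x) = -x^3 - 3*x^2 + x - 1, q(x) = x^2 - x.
<p,q> = -32/15

Expand the product: p(x)·q(x) = -x^5 - 2*x^4 + 4*x^3 - 2*x^2 + x.
∫_{-1}^{1} of each monomial x^k gives [2/(k+1) if k even, 0 if k odd]. Integrating term-by-term (or equivalently evaluating the antiderivative F(x) = -x^6/6 - 2*x^5/5 + x^4 - 2*x^3/3 + x^2/2 at the endpoints):
  F(1) − F(−1) = 4/15 − (12/5) = -32/15.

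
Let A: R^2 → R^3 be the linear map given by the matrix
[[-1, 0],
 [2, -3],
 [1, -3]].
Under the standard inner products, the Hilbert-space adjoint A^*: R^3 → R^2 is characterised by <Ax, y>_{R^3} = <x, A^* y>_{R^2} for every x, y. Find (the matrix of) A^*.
A^* = A^T =
[[-1, 2, 1],
 [0, -3, -3]]

For real matrices with standard dot products, the defining identity <Ax, y> = <x, A^* y> gives (Ax)^T y = x^T (A^*) y, i.e. x^T A^T y = x^T (A^*) y. Since this holds for all x, y, we must have A^* = A^T. Therefore
A^* =
[[-1, 2, 1],
 [0, -3, -3]].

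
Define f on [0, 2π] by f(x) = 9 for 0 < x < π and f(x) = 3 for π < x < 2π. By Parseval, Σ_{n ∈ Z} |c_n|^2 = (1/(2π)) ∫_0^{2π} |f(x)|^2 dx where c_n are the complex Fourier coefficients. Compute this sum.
Σ |c_n|^2 = 45

Parseval equates the L^2 energy of f (normalised by 1/(2π)) with the ℓ^2 sum of its Fourier coefficients: (1/(2π)) ∫_0^{2π} |f|^2 = Σ |c_n|^2.
Compute the left side: (1/(2π)) [∫_0^π 9^2 dx + ∫_π^{2π} 3^2 dx] = (1/(2π)) · (81π + 9π) = (81 + 9)/2 = 45.
So Σ_{n ∈ Z} |c_n|^2 = 45.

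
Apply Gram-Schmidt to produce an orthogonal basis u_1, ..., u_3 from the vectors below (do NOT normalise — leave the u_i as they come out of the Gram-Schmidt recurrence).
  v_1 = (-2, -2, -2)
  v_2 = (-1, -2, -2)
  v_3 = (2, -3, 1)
Orthogonal basis:
  u_1 = (-2, -2, -2)
  u_2 = (2/3, -1/3, -1/3)
  u_3 = (0, -2, 2)

Apply the Gram-Schmidt recurrence
  u_1 = v_1
  u_i = v_i − Σ_{j<i} ((v_i · u_j) / (u_j · u_j)) · u_j.

Step by step this gives:
  u_1 = (-2, -2, -2)
  u_2 = (2/3, -1/3, -1/3)
  u_3 = (0, -2, 2)

Orthogonality check:
  u_2 · u_1 = 0 (should be 0)
  u_3 · u_1 = 0 (should be 0)
  u_3 · u_2 = 0 (should be 0)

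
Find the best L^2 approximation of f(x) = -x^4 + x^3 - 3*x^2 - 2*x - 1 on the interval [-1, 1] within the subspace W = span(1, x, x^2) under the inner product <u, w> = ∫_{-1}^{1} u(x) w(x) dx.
g(x) = -27*x^2/7 - 7*x/5 - 32/35

The best approximation g ∈ W is the orthogonal projection of f onto W. Writing g = a_0 + a_1 x + a_2 x^2, the coefficients solve the normal equations G · a = b where
  G_{ij} = <φ_i, φ_j> and b_i = <f, φ_i>, with φ_0 = 1, φ_1 = x, φ_2 = x^2.
G =
  [2, 0, 2/3]
  [0, 2/3, 0]
  [2/3, 0, 2/5],
b = (-22/5, -14/15, -226/105).
Solving gives a_0 = -32/35, a_1 = -7/5, a_2 = -27/7, so
  g(x) = -27*x^2/7 - 7*x/5 - 32/35.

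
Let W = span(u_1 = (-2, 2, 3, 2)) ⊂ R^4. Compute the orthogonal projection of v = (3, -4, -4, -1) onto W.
proj_W(v) = (8/3, -8/3, -4, -8/3)

Set up U = [u_1 | ... | u_1] ∈ R^(4×1). The projector onto W = col(U) is P = U (U^T U)^(-1) U^T.
Compute U^T U =
  [21],
and U^T v = (-28).
Solve U^T U · c = U^T v for the coefficients: c = (-4/3). The projection is proj_W(v) = U c.
Check: (v - proj_W(v)) · u_1 = 0  (should be 0).
Result: proj_W(v) = (8/3, -8/3, -4, -8/3).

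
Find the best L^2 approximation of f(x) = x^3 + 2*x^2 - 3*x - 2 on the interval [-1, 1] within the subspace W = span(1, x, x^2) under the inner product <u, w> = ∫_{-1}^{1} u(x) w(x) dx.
g(x) = 2*x^2 - 12*x/5 - 2

The best approximation g ∈ W is the orthogonal projection of f onto W. Writing g = a_0 + a_1 x + a_2 x^2, the coefficients solve the normal equations G · a = b where
  G_{ij} = <φ_i, φ_j> and b_i = <f, φ_i>, with φ_0 = 1, φ_1 = x, φ_2 = x^2.
G =
  [2, 0, 2/3]
  [0, 2/3, 0]
  [2/3, 0, 2/5],
b = (-8/3, -8/5, -8/15).
Solving gives a_0 = -2, a_1 = -12/5, a_2 = 2, so
  g(x) = 2*x^2 - 12*x/5 - 2.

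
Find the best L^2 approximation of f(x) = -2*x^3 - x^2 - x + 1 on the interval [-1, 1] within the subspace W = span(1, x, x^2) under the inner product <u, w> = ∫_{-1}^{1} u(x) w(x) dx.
g(x) = -x^2 - 11*x/5 + 1

The best approximation g ∈ W is the orthogonal projection of f onto W. Writing g = a_0 + a_1 x + a_2 x^2, the coefficients solve the normal equations G · a = b where
  G_{ij} = <φ_i, φ_j> and b_i = <f, φ_i>, with φ_0 = 1, φ_1 = x, φ_2 = x^2.
G =
  [2, 0, 2/3]
  [0, 2/3, 0]
  [2/3, 0, 2/5],
b = (4/3, -22/15, 4/15).
Solving gives a_0 = 1, a_1 = -11/5, a_2 = -1, so
  g(x) = -x^2 - 11*x/5 + 1.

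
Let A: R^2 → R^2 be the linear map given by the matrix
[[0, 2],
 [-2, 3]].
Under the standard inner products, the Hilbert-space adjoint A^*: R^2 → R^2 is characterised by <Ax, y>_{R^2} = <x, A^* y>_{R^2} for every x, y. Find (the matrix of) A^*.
A^* = A^T =
[[0, -2],
 [2, 3]]

For real matrices with standard dot products, the defining identity <Ax, y> = <x, A^* y> gives (Ax)^T y = x^T (A^*) y, i.e. x^T A^T y = x^T (A^*) y. Since this holds for all x, y, we must have A^* = A^T. Therefore
A^* =
[[0, -2],
 [2, 3]].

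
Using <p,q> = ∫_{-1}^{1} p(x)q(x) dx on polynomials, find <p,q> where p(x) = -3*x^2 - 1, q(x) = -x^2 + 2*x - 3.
<p,q> = 208/15

Expand the product: p(x)·q(x) = 3*x^4 - 6*x^3 + 10*x^2 - 2*x + 3.
∫_{-1}^{1} of each monomial x^k gives [2/(k+1) if k even, 0 if k odd]. Integrating term-by-term (or equivalently evaluating the antiderivative F(x) = 3*x^5/5 - 3*x^4/2 + 10*x^3/3 - x^2 + 3*x at the endpoints):
  F(1) − F(−1) = 133/30 − (-283/30) = 208/15.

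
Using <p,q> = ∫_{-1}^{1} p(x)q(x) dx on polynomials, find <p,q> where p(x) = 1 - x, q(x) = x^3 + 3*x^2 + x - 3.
<p,q> = -76/15

Expand the product: p(x)·q(x) = -x^4 - 2*x^3 + 2*x^2 + 4*x - 3.
∫_{-1}^{1} of each monomial x^k gives [2/(k+1) if k even, 0 if k odd]. Integrating term-by-term (or equivalently evaluating the antiderivative F(x) = -x^5/5 - x^4/2 + 2*x^3/3 + 2*x^2 - 3*x at the endpoints):
  F(1) − F(−1) = -31/30 − (121/30) = -76/15.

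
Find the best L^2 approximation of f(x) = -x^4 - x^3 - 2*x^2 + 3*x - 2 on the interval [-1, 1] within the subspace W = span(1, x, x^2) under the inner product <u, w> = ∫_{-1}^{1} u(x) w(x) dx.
g(x) = -20*x^2/7 + 12*x/5 - 67/35

The best approximation g ∈ W is the orthogonal projection of f onto W. Writing g = a_0 + a_1 x + a_2 x^2, the coefficients solve the normal equations G · a = b where
  G_{ij} = <φ_i, φ_j> and b_i = <f, φ_i>, with φ_0 = 1, φ_1 = x, φ_2 = x^2.
G =
  [2, 0, 2/3]
  [0, 2/3, 0]
  [2/3, 0, 2/5],
b = (-86/15, 8/5, -254/105).
Solving gives a_0 = -67/35, a_1 = 12/5, a_2 = -20/7, so
  g(x) = -20*x^2/7 + 12*x/5 - 67/35.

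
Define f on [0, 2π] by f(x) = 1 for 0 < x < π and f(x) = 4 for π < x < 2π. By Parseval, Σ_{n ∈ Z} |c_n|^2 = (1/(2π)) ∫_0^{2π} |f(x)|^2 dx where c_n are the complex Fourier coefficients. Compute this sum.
Σ |c_n|^2 = 17/2

Parseval equates the L^2 energy of f (normalised by 1/(2π)) with the ℓ^2 sum of its Fourier coefficients: (1/(2π)) ∫_0^{2π} |f|^2 = Σ |c_n|^2.
Compute the left side: (1/(2π)) [∫_0^π 1^2 dx + ∫_π^{2π} 4^2 dx] = (1/(2π)) · (1π + 16π) = (1 + 16)/2 = 17/2.
So Σ_{n ∈ Z} |c_n|^2 = 17/2.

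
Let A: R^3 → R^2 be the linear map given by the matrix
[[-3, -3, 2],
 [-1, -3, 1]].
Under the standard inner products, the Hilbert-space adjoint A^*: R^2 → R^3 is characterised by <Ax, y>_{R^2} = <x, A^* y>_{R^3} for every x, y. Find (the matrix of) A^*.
A^* = A^T =
[[-3, -1],
 [-3, -3],
 [2, 1]]

For real matrices with standard dot products, the defining identity <Ax, y> = <x, A^* y> gives (Ax)^T y = x^T (A^*) y, i.e. x^T A^T y = x^T (A^*) y. Since this holds for all x, y, we must have A^* = A^T. Therefore
A^* =
[[-3, -1],
 [-3, -3],
 [2, 1]].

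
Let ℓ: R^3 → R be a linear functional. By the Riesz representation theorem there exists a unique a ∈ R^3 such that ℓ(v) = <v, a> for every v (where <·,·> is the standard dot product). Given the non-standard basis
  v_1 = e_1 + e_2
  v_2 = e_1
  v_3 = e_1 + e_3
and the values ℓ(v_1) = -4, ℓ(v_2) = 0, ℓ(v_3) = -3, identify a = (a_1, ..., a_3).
a = (0, -4, -3)

Write a = (a_1, ..., a_3) in the standard basis. For each basis vector v_i, ℓ(v_i) = <v_i, a> is a linear equation in the a_j's. Collect the n equations into a matrix system V a = ℓ, where row i of V is v_i (expressed in the standard basis). Since V is invertible (lower-triangular with 1s on the diagonal, up to permutation), solve by back-substitution:
  V =
[[1, 1, 0],
 [1, 0, 0],
 [1, 0, 1]]
  V a = (-4, 0, -3)
Solving gives a = (0, -4, -3).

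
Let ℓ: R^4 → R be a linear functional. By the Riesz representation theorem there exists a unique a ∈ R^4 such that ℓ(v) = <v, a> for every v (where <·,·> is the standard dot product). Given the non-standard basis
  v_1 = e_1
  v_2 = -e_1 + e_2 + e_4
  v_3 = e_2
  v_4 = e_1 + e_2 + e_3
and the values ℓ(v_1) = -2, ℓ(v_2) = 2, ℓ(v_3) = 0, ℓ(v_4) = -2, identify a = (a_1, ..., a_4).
a = (-2, 0, 0, 0)

Write a = (a_1, ..., a_4) in the standard basis. For each basis vector v_i, ℓ(v_i) = <v_i, a> is a linear equation in the a_j's. Collect the n equations into a matrix system V a = ℓ, where row i of V is v_i (expressed in the standard basis). Since V is invertible (lower-triangular with 1s on the diagonal, up to permutation), solve by back-substitution:
  V =
[[1, 0, 0, 0],
 [-1, 1, 0, 1],
 [0, 1, 0, 0],
 [1, 1, 1, 0]]
  V a = (-2, 2, 0, -2)
Solving gives a = (-2, 0, 0, 0).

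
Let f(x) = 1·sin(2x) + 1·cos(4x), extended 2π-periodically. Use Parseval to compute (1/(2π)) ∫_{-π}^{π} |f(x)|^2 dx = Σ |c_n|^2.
Σ |c_n|^2 = 1

Expand |f|^2 and use orthogonality of {sin(nx), cos(mx)} on [-π, π]:
  ∫_{-π}^{π} sin(nx)^2 dx = π, ∫ cos(mx)^2 dx = π, and cross terms integrate to 0.
So ∫_{-π}^{π} f(x)^2 dx = 1^2 · π + 1^2 · π = (1 + 1)π.
Divide by 2π: (1 + 1)/2 = 1.
By Parseval, this equals Σ |c_n|^2.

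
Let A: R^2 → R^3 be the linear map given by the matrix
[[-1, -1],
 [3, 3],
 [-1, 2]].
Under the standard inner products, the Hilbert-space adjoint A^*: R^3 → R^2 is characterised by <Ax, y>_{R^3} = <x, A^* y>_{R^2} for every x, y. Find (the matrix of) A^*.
A^* = A^T =
[[-1, 3, -1],
 [-1, 3, 2]]

For real matrices with standard dot products, the defining identity <Ax, y> = <x, A^* y> gives (Ax)^T y = x^T (A^*) y, i.e. x^T A^T y = x^T (A^*) y. Since this holds for all x, y, we must have A^* = A^T. Therefore
A^* =
[[-1, 3, -1],
 [-1, 3, 2]].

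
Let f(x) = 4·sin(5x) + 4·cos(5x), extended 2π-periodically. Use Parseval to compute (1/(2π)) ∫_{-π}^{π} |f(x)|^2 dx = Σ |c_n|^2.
Σ |c_n|^2 = 16

Expand |f|^2 and use orthogonality of {sin(nx), cos(mx)} on [-π, π]:
  ∫_{-π}^{π} sin(nx)^2 dx = π, ∫ cos(mx)^2 dx = π, and cross terms integrate to 0.
So ∫_{-π}^{π} f(x)^2 dx = 4^2 · π + 4^2 · π = (16 + 16)π.
Divide by 2π: (16 + 16)/2 = 16.
By Parseval, this equals Σ |c_n|^2.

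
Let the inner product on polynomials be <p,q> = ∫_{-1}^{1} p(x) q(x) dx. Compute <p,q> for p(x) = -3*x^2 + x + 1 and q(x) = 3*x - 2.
<p,q> = 2

Expand the product: p(x)·q(x) = -9*x^3 + 9*x^2 + x - 2.
∫_{-1}^{1} of each monomial x^k gives [2/(k+1) if k even, 0 if k odd]. Integrating term-by-term (or equivalently evaluating the antiderivative F(x) = -9*x^4/4 + 3*x^3 + x^2/2 - 2*x at the endpoints):
  F(1) − F(−1) = -3/4 − (-11/4) = 2.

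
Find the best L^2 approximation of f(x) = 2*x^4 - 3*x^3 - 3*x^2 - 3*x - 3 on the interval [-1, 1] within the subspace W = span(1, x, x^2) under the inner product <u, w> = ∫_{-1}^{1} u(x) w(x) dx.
g(x) = -9*x^2/7 - 24*x/5 - 111/35

The best approximation g ∈ W is the orthogonal projection of f onto W. Writing g = a_0 + a_1 x + a_2 x^2, the coefficients solve the normal equations G · a = b where
  G_{ij} = <φ_i, φ_j> and b_i = <f, φ_i>, with φ_0 = 1, φ_1 = x, φ_2 = x^2.
G =
  [2, 0, 2/3]
  [0, 2/3, 0]
  [2/3, 0, 2/5],
b = (-36/5, -16/5, -92/35).
Solving gives a_0 = -111/35, a_1 = -24/5, a_2 = -9/7, so
  g(x) = -9*x^2/7 - 24*x/5 - 111/35.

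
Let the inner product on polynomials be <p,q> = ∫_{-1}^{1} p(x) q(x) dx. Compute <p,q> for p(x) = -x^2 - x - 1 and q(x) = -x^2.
<p,q> = 16/15

Expand the product: p(x)·q(x) = x^4 + x^3 + x^2.
∫_{-1}^{1} of each monomial x^k gives [2/(k+1) if k even, 0 if k odd]. Integrating term-by-term (or equivalently evaluating the antiderivative F(x) = x^5/5 + x^4/4 + x^3/3 at the endpoints):
  F(1) − F(−1) = 47/60 − (-17/60) = 16/15.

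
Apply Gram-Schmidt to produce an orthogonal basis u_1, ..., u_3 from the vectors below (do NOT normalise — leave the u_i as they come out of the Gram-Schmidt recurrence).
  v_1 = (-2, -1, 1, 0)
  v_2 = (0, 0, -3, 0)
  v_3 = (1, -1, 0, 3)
Orthogonal basis:
  u_1 = (-2, -1, 1, 0)
  u_2 = (-1, -1/2, -5/2, 0)
  u_3 = (3/5, -6/5, 0, 3)

Apply the Gram-Schmidt recurrence
  u_1 = v_1
  u_i = v_i − Σ_{j<i} ((v_i · u_j) / (u_j · u_j)) · u_j.

Step by step this gives:
  u_1 = (-2, -1, 1, 0)
  u_2 = (-1, -1/2, -5/2, 0)
  u_3 = (3/5, -6/5, 0, 3)

Orthogonality check:
  u_2 · u_1 = 0 (should be 0)
  u_3 · u_1 = 0 (should be 0)
  u_3 · u_2 = 0 (should be 0)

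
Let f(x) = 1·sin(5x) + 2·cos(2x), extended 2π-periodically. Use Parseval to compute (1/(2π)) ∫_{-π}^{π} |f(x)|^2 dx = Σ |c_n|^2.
Σ |c_n|^2 = 5/2

Expand |f|^2 and use orthogonality of {sin(nx), cos(mx)} on [-π, π]:
  ∫_{-π}^{π} sin(nx)^2 dx = π, ∫ cos(mx)^2 dx = π, and cross terms integrate to 0.
So ∫_{-π}^{π} f(x)^2 dx = 1^2 · π + 2^2 · π = (1 + 4)π.
Divide by 2π: (1 + 4)/2 = 5/2.
By Parseval, this equals Σ |c_n|^2.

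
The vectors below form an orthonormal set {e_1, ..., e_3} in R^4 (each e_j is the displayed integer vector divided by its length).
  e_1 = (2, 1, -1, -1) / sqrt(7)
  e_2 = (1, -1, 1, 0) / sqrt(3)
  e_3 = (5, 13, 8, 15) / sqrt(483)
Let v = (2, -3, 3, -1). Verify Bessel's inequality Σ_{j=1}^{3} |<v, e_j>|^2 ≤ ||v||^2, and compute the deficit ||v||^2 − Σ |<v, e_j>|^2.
Σ |<v, e_j>|^2 = 513/23; ||v||^2 = 23; deficit = 16/23

Write each e_j = u_j / sqrt(<u_j, u_j>) where u_j is the displayed integer vector. Then <v, e_j> = <v, u_j> / sqrt(<u_j, u_j>), so |<v, e_j>|^2 = <v, u_j>^2 / <u_j, u_j>.
Coefficients: <v, e_1> = -1/sqrt(7), <v, e_2> = 8/sqrt(3), <v, e_3> = -20/sqrt(483).
Square and sum: Σ |<v, e_j>|^2 = 513/23.
Compute ||v||^2 = v·v = 23.
Deficit = 23 − 513/23 = 16/23 ≥ 0, confirming Bessel's inequality. (The deficit equals ||v − Σ <v,e_j> e_j||^2, the squared distance from v to span{e_j}.)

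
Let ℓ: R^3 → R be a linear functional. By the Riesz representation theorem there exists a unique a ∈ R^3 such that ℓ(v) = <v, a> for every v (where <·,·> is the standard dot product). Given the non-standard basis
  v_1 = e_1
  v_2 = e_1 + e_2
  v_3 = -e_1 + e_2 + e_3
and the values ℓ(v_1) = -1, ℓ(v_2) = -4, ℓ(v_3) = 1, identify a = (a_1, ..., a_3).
a = (-1, -3, 3)

Write a = (a_1, ..., a_3) in the standard basis. For each basis vector v_i, ℓ(v_i) = <v_i, a> is a linear equation in the a_j's. Collect the n equations into a matrix system V a = ℓ, where row i of V is v_i (expressed in the standard basis). Since V is invertible (lower-triangular with 1s on the diagonal, up to permutation), solve by back-substitution:
  V =
[[1, 0, 0],
 [1, 1, 0],
 [-1, 1, 1]]
  V a = (-1, -4, 1)
Solving gives a = (-1, -3, 3).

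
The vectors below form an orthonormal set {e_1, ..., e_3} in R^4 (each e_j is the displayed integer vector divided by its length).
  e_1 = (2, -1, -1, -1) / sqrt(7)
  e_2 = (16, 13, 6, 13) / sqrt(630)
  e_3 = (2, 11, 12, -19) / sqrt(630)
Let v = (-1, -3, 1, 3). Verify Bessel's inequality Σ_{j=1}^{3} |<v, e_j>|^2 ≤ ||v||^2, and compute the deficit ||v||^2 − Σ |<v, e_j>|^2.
Σ |<v, e_j>|^2 = 731/63; ||v||^2 = 20; deficit = 529/63

Write each e_j = u_j / sqrt(<u_j, u_j>) where u_j is the displayed integer vector. Then <v, e_j> = <v, u_j> / sqrt(<u_j, u_j>), so |<v, e_j>|^2 = <v, u_j>^2 / <u_j, u_j>.
Coefficients: <v, e_1> = -3/sqrt(7), <v, e_2> = -10/sqrt(630), <v, e_3> = -80/sqrt(630).
Square and sum: Σ |<v, e_j>|^2 = 731/63.
Compute ||v||^2 = v·v = 20.
Deficit = 20 − 731/63 = 529/63 ≥ 0, confirming Bessel's inequality. (The deficit equals ||v − Σ <v,e_j> e_j||^2, the squared distance from v to span{e_j}.)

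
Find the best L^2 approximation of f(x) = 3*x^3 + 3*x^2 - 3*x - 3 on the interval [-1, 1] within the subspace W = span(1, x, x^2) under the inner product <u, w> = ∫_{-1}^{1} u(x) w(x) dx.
g(x) = 3*x^2 - 6*x/5 - 3

The best approximation g ∈ W is the orthogonal projection of f onto W. Writing g = a_0 + a_1 x + a_2 x^2, the coefficients solve the normal equations G · a = b where
  G_{ij} = <φ_i, φ_j> and b_i = <f, φ_i>, with φ_0 = 1, φ_1 = x, φ_2 = x^2.
G =
  [2, 0, 2/3]
  [0, 2/3, 0]
  [2/3, 0, 2/5],
b = (-4, -4/5, -4/5).
Solving gives a_0 = -3, a_1 = -6/5, a_2 = 3, so
  g(x) = 3*x^2 - 6*x/5 - 3.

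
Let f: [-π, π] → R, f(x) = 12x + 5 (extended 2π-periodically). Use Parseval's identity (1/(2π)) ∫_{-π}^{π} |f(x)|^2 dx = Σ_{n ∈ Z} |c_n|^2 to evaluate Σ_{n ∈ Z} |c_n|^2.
Σ |c_n|^2 = 48π^2 + 25

Expand and integrate term by term over [-π, π]:
  ∫ (12x)^2 dx = 144·(2π^3/3); ∫ 2·12·(5)·x dx = 0 (odd integrand); ∫ 5^2 dx = 25·2π.
So (1/(2π)) ∫_{-π}^{π} (12x + 5)^2 dx = 144π^2/3 + 25 = 48π^2 + 25.
Parseval ⇒ Σ |c_n|^2 = 48π^2 + 25.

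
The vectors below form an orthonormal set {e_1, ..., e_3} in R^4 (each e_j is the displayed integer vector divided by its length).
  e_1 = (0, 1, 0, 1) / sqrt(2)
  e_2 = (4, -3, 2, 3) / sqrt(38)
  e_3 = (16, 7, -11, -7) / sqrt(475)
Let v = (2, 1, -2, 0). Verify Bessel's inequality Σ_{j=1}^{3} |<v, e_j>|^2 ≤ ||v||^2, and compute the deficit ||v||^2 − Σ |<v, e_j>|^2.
Σ |<v, e_j>|^2 = 209/25; ||v||^2 = 9; deficit = 16/25

Write each e_j = u_j / sqrt(<u_j, u_j>) where u_j is the displayed integer vector. Then <v, e_j> = <v, u_j> / sqrt(<u_j, u_j>), so |<v, e_j>|^2 = <v, u_j>^2 / <u_j, u_j>.
Coefficients: <v, e_1> = 1/sqrt(2), <v, e_2> = 1/sqrt(38), <v, e_3> = 61/sqrt(475).
Square and sum: Σ |<v, e_j>|^2 = 209/25.
Compute ||v||^2 = v·v = 9.
Deficit = 9 − 209/25 = 16/25 ≥ 0, confirming Bessel's inequality. (The deficit equals ||v − Σ <v,e_j> e_j||^2, the squared distance from v to span{e_j}.)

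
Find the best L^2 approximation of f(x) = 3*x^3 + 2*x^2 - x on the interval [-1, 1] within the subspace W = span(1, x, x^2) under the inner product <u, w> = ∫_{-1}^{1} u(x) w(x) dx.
g(x) = 2*x^2 + 4*x/5

The best approximation g ∈ W is the orthogonal projection of f onto W. Writing g = a_0 + a_1 x + a_2 x^2, the coefficients solve the normal equations G · a = b where
  G_{ij} = <φ_i, φ_j> and b_i = <f, φ_i>, with φ_0 = 1, φ_1 = x, φ_2 = x^2.
G =
  [2, 0, 2/3]
  [0, 2/3, 0]
  [2/3, 0, 2/5],
b = (4/3, 8/15, 4/5).
Solving gives a_0 = 0, a_1 = 4/5, a_2 = 2, so
  g(x) = 2*x^2 + 4*x/5.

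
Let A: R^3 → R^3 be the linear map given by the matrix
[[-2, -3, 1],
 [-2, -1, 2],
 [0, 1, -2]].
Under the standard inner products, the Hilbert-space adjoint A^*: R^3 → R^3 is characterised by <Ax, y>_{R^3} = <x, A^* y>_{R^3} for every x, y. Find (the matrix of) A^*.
A^* = A^T =
[[-2, -2, 0],
 [-3, -1, 1],
 [1, 2, -2]]

For real matrices with standard dot products, the defining identity <Ax, y> = <x, A^* y> gives (Ax)^T y = x^T (A^*) y, i.e. x^T A^T y = x^T (A^*) y. Since this holds for all x, y, we must have A^* = A^T. Therefore
A^* =
[[-2, -2, 0],
 [-3, -1, 1],
 [1, 2, -2]].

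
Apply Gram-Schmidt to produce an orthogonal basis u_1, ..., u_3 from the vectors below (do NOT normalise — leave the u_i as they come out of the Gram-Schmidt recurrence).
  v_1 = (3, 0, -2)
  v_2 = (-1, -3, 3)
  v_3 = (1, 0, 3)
Orthogonal basis:
  u_1 = (3, 0, -2)
  u_2 = (14/13, -3, 21/13)
  u_3 = (99/83, 231/166, 297/166)

Apply the Gram-Schmidt recurrence
  u_1 = v_1
  u_i = v_i − Σ_{j<i} ((v_i · u_j) / (u_j · u_j)) · u_j.

Step by step this gives:
  u_1 = (3, 0, -2)
  u_2 = (14/13, -3, 21/13)
  u_3 = (99/83, 231/166, 297/166)

Orthogonality check:
  u_2 · u_1 = 0 (should be 0)
  u_3 · u_1 = 0 (should be 0)
  u_3 · u_2 = 0 (should be 0)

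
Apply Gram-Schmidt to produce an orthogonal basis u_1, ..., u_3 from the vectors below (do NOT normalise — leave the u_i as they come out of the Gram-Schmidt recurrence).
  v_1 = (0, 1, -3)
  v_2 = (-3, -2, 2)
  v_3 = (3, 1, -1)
Orthogonal basis:
  u_1 = (0, 1, -3)
  u_2 = (-3, -6/5, -2/5)
  u_3 = (12/53, -27/53, -9/53)

Apply the Gram-Schmidt recurrence
  u_1 = v_1
  u_i = v_i − Σ_{j<i} ((v_i · u_j) / (u_j · u_j)) · u_j.

Step by step this gives:
  u_1 = (0, 1, -3)
  u_2 = (-3, -6/5, -2/5)
  u_3 = (12/53, -27/53, -9/53)

Orthogonality check:
  u_2 · u_1 = 0 (should be 0)
  u_3 · u_1 = 0 (should be 0)
  u_3 · u_2 = 0 (should be 0)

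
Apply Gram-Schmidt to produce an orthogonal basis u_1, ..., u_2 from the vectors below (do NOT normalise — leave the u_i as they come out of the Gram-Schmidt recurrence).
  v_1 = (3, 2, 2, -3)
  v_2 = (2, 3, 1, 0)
Orthogonal basis:
  u_1 = (3, 2, 2, -3)
  u_2 = (5/13, 25/13, -1/13, 21/13)

Apply the Gram-Schmidt recurrence
  u_1 = v_1
  u_i = v_i − Σ_{j<i} ((v_i · u_j) / (u_j · u_j)) · u_j.

Step by step this gives:
  u_1 = (3, 2, 2, -3)
  u_2 = (5/13, 25/13, -1/13, 21/13)

Orthogonality check:
  u_2 · u_1 = 0 (should be 0)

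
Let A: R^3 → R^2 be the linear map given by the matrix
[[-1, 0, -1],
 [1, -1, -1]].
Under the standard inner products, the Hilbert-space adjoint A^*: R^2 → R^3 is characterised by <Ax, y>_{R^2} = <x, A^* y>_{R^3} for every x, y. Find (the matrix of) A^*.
A^* = A^T =
[[-1, 1],
 [0, -1],
 [-1, -1]]

For real matrices with standard dot products, the defining identity <Ax, y> = <x, A^* y> gives (Ax)^T y = x^T (A^*) y, i.e. x^T A^T y = x^T (A^*) y. Since this holds for all x, y, we must have A^* = A^T. Therefore
A^* =
[[-1, 1],
 [0, -1],
 [-1, -1]].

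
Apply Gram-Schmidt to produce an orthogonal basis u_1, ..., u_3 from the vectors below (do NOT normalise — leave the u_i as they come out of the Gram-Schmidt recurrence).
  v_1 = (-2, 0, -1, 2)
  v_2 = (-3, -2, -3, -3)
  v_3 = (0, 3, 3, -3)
Orthogonal basis:
  u_1 = (-2, 0, -1, 2)
  u_2 = (-7/3, -2, -8/3, -11/3)
  u_3 = (-67/30, 14/5, 26/15, -41/30)

Apply the Gram-Schmidt recurrence
  u_1 = v_1
  u_i = v_i − Σ_{j<i} ((v_i · u_j) / (u_j · u_j)) · u_j.

Step by step this gives:
  u_1 = (-2, 0, -1, 2)
  u_2 = (-7/3, -2, -8/3, -11/3)
  u_3 = (-67/30, 14/5, 26/15, -41/30)

Orthogonality check:
  u_2 · u_1 = 0 (should be 0)
  u_3 · u_1 = 0 (should be 0)
  u_3 · u_2 = 0 (should be 0)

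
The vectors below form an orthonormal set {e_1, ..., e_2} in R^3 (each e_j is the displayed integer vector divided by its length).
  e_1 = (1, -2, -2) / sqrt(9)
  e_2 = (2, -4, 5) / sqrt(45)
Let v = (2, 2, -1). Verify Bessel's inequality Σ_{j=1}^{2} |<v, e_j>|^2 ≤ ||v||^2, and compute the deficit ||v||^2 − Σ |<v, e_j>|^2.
Σ |<v, e_j>|^2 = 9/5; ||v||^2 = 9; deficit = 36/5

Write each e_j = u_j / sqrt(<u_j, u_j>) where u_j is the displayed integer vector. Then <v, e_j> = <v, u_j> / sqrt(<u_j, u_j>), so |<v, e_j>|^2 = <v, u_j>^2 / <u_j, u_j>.
Coefficients: <v, e_1> = 0/sqrt(9), <v, e_2> = -9/sqrt(45).
Square and sum: Σ |<v, e_j>|^2 = 9/5.
Compute ||v||^2 = v·v = 9.
Deficit = 9 − 9/5 = 36/5 ≥ 0, confirming Bessel's inequality. (The deficit equals ||v − Σ <v,e_j> e_j||^2, the squared distance from v to span{e_j}.)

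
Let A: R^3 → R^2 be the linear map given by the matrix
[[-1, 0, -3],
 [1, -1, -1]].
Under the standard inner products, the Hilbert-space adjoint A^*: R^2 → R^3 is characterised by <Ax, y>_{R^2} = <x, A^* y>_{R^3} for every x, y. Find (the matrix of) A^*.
A^* = A^T =
[[-1, 1],
 [0, -1],
 [-3, -1]]

For real matrices with standard dot products, the defining identity <Ax, y> = <x, A^* y> gives (Ax)^T y = x^T (A^*) y, i.e. x^T A^T y = x^T (A^*) y. Since this holds for all x, y, we must have A^* = A^T. Therefore
A^* =
[[-1, 1],
 [0, -1],
 [-3, -1]].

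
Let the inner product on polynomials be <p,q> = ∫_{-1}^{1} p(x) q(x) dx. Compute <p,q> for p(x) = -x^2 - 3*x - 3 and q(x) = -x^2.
<p,q> = 12/5

Expand the product: p(x)·q(x) = x^4 + 3*x^3 + 3*x^2.
∫_{-1}^{1} of each monomial x^k gives [2/(k+1) if k even, 0 if k odd]. Integrating term-by-term (or equivalently evaluating the antiderivative F(x) = x^5/5 + 3*x^4/4 + x^3 at the endpoints):
  F(1) − F(−1) = 39/20 − (-9/20) = 12/5.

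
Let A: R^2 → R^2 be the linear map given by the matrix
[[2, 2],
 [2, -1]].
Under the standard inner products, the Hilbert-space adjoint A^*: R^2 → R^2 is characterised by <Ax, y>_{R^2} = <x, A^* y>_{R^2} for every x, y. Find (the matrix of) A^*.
A^* = A^T =
[[2, 2],
 [2, -1]]

For real matrices with standard dot products, the defining identity <Ax, y> = <x, A^* y> gives (Ax)^T y = x^T (A^*) y, i.e. x^T A^T y = x^T (A^*) y. Since this holds for all x, y, we must have A^* = A^T. Therefore
A^* =
[[2, 2],
 [2, -1]].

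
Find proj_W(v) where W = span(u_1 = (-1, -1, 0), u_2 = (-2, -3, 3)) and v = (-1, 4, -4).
proj_W(v) = (14/19, 43/19, -87/19)

Set up U = [u_1 | ... | u_2] ∈ R^(3×2). The projector onto W = col(U) is P = U (U^T U)^(-1) U^T.
Compute U^T U =
  [2, 5]
  [5, 22],
and U^T v = (-3, -22).
Solve U^T U · c = U^T v for the coefficients: c = (44/19, -29/19). The projection is proj_W(v) = U c.
Check: (v - proj_W(v)) · u_1 = 0  (should be 0).
Check: (v - proj_W(v)) · u_2 = 0  (should be 0).
Result: proj_W(v) = (14/19, 43/19, -87/19).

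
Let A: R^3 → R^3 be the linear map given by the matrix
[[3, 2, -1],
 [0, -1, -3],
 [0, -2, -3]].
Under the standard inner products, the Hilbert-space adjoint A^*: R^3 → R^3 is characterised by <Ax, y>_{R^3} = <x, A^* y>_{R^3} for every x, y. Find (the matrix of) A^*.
A^* = A^T =
[[3, 0, 0],
 [2, -1, -2],
 [-1, -3, -3]]

For real matrices with standard dot products, the defining identity <Ax, y> = <x, A^* y> gives (Ax)^T y = x^T (A^*) y, i.e. x^T A^T y = x^T (A^*) y. Since this holds for all x, y, we must have A^* = A^T. Therefore
A^* =
[[3, 0, 0],
 [2, -1, -2],
 [-1, -3, -3]].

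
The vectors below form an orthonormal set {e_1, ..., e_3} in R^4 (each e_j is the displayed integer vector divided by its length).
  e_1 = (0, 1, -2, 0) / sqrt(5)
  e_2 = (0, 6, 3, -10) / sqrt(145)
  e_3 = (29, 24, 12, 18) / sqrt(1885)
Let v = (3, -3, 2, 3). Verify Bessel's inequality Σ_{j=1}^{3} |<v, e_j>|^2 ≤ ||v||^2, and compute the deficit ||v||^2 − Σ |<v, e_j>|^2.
Σ |<v, e_j>|^2 = 1726/65; ||v||^2 = 31; deficit = 289/65

Write each e_j = u_j / sqrt(<u_j, u_j>) where u_j is the displayed integer vector. Then <v, e_j> = <v, u_j> / sqrt(<u_j, u_j>), so |<v, e_j>|^2 = <v, u_j>^2 / <u_j, u_j>.
Coefficients: <v, e_1> = -7/sqrt(5), <v, e_2> = -42/sqrt(145), <v, e_3> = 93/sqrt(1885).
Square and sum: Σ |<v, e_j>|^2 = 1726/65.
Compute ||v||^2 = v·v = 31.
Deficit = 31 − 1726/65 = 289/65 ≥ 0, confirming Bessel's inequality. (The deficit equals ||v − Σ <v,e_j> e_j||^2, the squared distance from v to span{e_j}.)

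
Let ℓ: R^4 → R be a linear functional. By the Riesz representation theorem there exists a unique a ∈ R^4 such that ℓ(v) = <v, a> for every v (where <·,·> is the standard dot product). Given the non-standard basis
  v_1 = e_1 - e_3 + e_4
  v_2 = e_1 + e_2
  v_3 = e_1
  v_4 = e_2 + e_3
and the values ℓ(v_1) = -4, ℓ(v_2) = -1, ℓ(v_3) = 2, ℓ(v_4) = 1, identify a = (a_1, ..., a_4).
a = (2, -3, 4, -2)

Write a = (a_1, ..., a_4) in the standard basis. For each basis vector v_i, ℓ(v_i) = <v_i, a> is a linear equation in the a_j's. Collect the n equations into a matrix system V a = ℓ, where row i of V is v_i (expressed in the standard basis). Since V is invertible (lower-triangular with 1s on the diagonal, up to permutation), solve by back-substitution:
  V =
[[1, 0, -1, 1],
 [1, 1, 0, 0],
 [1, 0, 0, 0],
 [0, 1, 1, 0]]
  V a = (-4, -1, 2, 1)
Solving gives a = (2, -3, 4, -2).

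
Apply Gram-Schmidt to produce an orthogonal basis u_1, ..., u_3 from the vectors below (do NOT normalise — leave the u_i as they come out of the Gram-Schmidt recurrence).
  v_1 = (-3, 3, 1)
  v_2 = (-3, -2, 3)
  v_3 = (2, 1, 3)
Orthogonal basis:
  u_1 = (-3, 3, 1)
  u_2 = (-39/19, -56/19, 51/19)
  u_3 = (803/382, 219/191, 1095/382)

Apply the Gram-Schmidt recurrence
  u_1 = v_1
  u_i = v_i − Σ_{j<i} ((v_i · u_j) / (u_j · u_j)) · u_j.

Step by step this gives:
  u_1 = (-3, 3, 1)
  u_2 = (-39/19, -56/19, 51/19)
  u_3 = (803/382, 219/191, 1095/382)

Orthogonality check:
  u_2 · u_1 = 0 (should be 0)
  u_3 · u_1 = 0 (should be 0)
  u_3 · u_2 = 0 (should be 0)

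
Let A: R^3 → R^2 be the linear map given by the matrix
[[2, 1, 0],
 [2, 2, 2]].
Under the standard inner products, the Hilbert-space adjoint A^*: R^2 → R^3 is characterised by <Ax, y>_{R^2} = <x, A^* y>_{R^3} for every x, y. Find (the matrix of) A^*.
A^* = A^T =
[[2, 2],
 [1, 2],
 [0, 2]]

For real matrices with standard dot products, the defining identity <Ax, y> = <x, A^* y> gives (Ax)^T y = x^T (A^*) y, i.e. x^T A^T y = x^T (A^*) y. Since this holds for all x, y, we must have A^* = A^T. Therefore
A^* =
[[2, 2],
 [1, 2],
 [0, 2]].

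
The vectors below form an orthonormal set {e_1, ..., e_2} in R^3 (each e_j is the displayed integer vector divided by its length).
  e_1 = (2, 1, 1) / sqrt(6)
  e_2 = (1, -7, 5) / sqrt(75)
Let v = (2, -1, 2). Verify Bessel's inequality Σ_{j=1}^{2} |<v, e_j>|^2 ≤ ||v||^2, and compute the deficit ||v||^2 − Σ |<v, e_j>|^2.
Σ |<v, e_j>|^2 = 449/50; ||v||^2 = 9; deficit = 1/50

Write each e_j = u_j / sqrt(<u_j, u_j>) where u_j is the displayed integer vector. Then <v, e_j> = <v, u_j> / sqrt(<u_j, u_j>), so |<v, e_j>|^2 = <v, u_j>^2 / <u_j, u_j>.
Coefficients: <v, e_1> = 5/sqrt(6), <v, e_2> = 19/sqrt(75).
Square and sum: Σ |<v, e_j>|^2 = 449/50.
Compute ||v||^2 = v·v = 9.
Deficit = 9 − 449/50 = 1/50 ≥ 0, confirming Bessel's inequality. (The deficit equals ||v − Σ <v,e_j> e_j||^2, the squared distance from v to span{e_j}.)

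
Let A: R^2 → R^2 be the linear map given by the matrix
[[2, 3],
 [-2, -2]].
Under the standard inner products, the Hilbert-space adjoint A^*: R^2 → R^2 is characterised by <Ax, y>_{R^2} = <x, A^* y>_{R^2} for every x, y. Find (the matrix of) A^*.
A^* = A^T =
[[2, -2],
 [3, -2]]

For real matrices with standard dot products, the defining identity <Ax, y> = <x, A^* y> gives (Ax)^T y = x^T (A^*) y, i.e. x^T A^T y = x^T (A^*) y. Since this holds for all x, y, we must have A^* = A^T. Therefore
A^* =
[[2, -2],
 [3, -2]].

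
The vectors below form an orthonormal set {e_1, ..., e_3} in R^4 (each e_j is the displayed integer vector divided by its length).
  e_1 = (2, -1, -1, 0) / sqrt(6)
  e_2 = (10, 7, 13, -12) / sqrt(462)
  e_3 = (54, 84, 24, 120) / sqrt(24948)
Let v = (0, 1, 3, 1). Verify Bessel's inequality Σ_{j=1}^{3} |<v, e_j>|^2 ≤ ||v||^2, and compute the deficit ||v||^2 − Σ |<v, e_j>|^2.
Σ |<v, e_j>|^2 = 74/9; ||v||^2 = 11; deficit = 25/9

Write each e_j = u_j / sqrt(<u_j, u_j>) where u_j is the displayed integer vector. Then <v, e_j> = <v, u_j> / sqrt(<u_j, u_j>), so |<v, e_j>|^2 = <v, u_j>^2 / <u_j, u_j>.
Coefficients: <v, e_1> = -4/sqrt(6), <v, e_2> = 34/sqrt(462), <v, e_3> = 276/sqrt(24948).
Square and sum: Σ |<v, e_j>|^2 = 74/9.
Compute ||v||^2 = v·v = 11.
Deficit = 11 − 74/9 = 25/9 ≥ 0, confirming Bessel's inequality. (The deficit equals ||v − Σ <v,e_j> e_j||^2, the squared distance from v to span{e_j}.)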